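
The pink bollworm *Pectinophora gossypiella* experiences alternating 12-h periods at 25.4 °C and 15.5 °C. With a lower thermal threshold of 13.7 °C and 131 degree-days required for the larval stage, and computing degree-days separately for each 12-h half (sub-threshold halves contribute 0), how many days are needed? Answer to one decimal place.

Day half: max(0, 25.4 − 13.7) × 0.5 = 11.7 × 0.5 = 5.85 DD.
Night half: max(0, 15.5 − 13.7) × 0.5 = 1.8 × 0.5 = 0.90 DD.
Per 24 h: 6.75 DD/day.
Duration = 131 / 6.75 = 19.407 ≈ 19.4 days.

19.4 days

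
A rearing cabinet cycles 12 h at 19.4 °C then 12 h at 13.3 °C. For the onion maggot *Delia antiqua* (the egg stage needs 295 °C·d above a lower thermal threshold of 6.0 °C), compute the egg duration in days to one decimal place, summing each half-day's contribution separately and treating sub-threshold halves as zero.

Day half: max(0, 19.4 − 6.0) × 0.5 = 13.4 × 0.5 = 6.70 DD.
Night half: max(0, 13.3 − 6.0) × 0.5 = 7.3 × 0.5 = 3.65 DD.
Per 24 h: 10.35 DD/day.
Duration = 295 / 10.35 = 28.502 ≈ 28.5 days.

28.5 days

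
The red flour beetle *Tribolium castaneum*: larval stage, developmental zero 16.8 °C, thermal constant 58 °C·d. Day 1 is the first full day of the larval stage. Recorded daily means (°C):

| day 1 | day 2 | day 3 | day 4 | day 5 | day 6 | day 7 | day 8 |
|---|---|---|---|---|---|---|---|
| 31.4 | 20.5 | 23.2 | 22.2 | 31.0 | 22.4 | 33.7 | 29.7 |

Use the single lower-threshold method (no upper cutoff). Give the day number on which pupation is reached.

Daily DD above 16.8 °C: 14.6, 3.7, 6.4, 5.4, 14.2, 5.6, 16.9, 12.9.
Cumulative: 14.6, 18.3, 24.7, 30.1, 44.3, 49.9, 66.8, 79.7.
The total first reaches 58 DD on day 7.

day 7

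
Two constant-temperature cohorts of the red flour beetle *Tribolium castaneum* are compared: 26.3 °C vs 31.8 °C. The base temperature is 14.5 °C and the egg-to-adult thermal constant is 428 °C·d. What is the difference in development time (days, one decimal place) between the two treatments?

At 26.3 °C: 428 / (26.3 − 14.5) = 428 / 11.8 = 36.271 d.
At 31.8 °C: 428 / (31.8 − 14.5) = 428 / 17.3 = 24.740 d.
Difference = |36.271 − 24.740| = 11.531 ≈ 11.5 days.

11.5 days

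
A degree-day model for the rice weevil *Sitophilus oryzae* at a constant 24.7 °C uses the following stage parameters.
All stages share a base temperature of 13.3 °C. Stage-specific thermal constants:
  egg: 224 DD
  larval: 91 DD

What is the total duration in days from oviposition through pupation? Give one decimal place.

27.6 days

Daily accumulation at 24.7 °C = 24.7 − 13.3 = 11.4 DD/day.
Total K = 224 + 91 = 315 DD.
Total duration = 315 / 11.4 = 27.632 ≈ 27.6 days.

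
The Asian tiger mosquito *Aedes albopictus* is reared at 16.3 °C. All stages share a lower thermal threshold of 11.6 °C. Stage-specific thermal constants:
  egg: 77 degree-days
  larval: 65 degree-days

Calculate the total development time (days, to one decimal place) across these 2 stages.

30.2 days

Daily accumulation at 16.3 °C = 16.3 − 11.6 = 4.7 DD/day.
Total K = 77 + 65 = 142 DD.
Total duration = 142 / 4.7 = 30.213 ≈ 30.2 days.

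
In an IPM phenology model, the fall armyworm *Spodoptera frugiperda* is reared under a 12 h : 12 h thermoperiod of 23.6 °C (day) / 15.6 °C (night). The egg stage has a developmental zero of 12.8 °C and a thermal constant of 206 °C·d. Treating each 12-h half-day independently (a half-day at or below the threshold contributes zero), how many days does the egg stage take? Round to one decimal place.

Day half: max(0, 23.6 − 12.8) × 0.5 = 10.8 × 0.5 = 5.40 DD.
Night half: max(0, 15.6 − 12.8) × 0.5 = 2.8 × 0.5 = 1.40 DD.
Per 24 h: 6.80 DD/day.
Duration = 206 / 6.80 = 30.294 ≈ 30.3 days.

30.3 days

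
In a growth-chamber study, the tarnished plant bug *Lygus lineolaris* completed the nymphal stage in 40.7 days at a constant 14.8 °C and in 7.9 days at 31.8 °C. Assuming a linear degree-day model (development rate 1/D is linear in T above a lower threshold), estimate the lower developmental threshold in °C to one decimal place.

Equal thermal constants: D₁(T₁ − T_b) = D₂(T₂ − T_b).
40.7·(14.8 − T_b) = 7.9·(31.8 − T_b)
T_b = (40.7·14.8 − 7.9·31.8) / (40.7 − 7.9) = 351.14 / 32.8 = 10.705 °C ≈ 10.7 °C.

10.7 °C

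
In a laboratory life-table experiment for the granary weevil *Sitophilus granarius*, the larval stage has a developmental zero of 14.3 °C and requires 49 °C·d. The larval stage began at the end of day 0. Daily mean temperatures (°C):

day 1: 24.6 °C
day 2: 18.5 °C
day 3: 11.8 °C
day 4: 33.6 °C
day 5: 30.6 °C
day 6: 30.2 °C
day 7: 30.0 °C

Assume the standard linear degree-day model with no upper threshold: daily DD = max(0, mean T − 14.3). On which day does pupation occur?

day 5

Daily DD above 14.3 °C: 10.3, 4.2, 0.0, 19.3, 16.3, 15.9, 15.7.
Cumulative: 10.3, 14.5, 14.5, 33.8, 50.1, 66.0, 81.7.
The total first reaches 49 DD on day 5.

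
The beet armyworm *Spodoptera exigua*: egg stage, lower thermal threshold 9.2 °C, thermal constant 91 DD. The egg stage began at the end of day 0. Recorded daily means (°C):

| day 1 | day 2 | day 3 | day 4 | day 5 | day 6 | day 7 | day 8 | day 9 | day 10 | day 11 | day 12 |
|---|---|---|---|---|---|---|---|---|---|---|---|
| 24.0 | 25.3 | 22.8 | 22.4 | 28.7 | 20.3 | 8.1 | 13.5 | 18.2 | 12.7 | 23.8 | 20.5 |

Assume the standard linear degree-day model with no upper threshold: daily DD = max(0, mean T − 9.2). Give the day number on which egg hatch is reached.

day 8

Daily DD above 9.2 °C: 14.8, 16.1, 13.6, 13.2, 19.5, 11.1, 0.0, 4.3, 9.0, 3.5, 14.6, 11.3.
Cumulative: 14.8, 30.9, 44.5, 57.7, 77.2, 88.3, 88.3, 92.6, 101.6, 105.1, 119.7, 131.0.
The total first reaches 91 DD on day 8.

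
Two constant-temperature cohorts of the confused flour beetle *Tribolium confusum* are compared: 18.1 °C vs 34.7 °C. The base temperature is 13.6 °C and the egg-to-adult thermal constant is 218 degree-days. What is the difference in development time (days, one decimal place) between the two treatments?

38.1 days

At 18.1 °C: 218 / (18.1 − 13.6) = 218 / 4.5 = 48.444 d.
At 34.7 °C: 218 / (34.7 − 13.6) = 218 / 21.1 = 10.332 d.
Difference = |48.444 − 10.332| = 38.113 ≈ 38.1 days.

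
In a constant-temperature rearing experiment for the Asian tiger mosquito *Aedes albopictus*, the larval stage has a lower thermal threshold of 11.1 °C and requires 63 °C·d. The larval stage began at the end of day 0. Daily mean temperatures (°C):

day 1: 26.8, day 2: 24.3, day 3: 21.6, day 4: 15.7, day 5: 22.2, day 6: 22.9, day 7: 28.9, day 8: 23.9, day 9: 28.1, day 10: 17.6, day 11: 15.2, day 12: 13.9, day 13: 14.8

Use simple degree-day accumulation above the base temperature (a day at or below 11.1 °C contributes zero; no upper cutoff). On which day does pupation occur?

Daily DD above 11.1 °C: 15.7, 13.2, 10.5, 4.6, 11.1, 11.8, 17.8, 12.8, 17.0, 6.5, 4.1, 2.8, 3.7.
Cumulative: 15.7, 28.9, 39.4, 44.0, 55.1, 66.9, 84.7, 97.5, 114.5, 121.0, 125.1, 127.9, 131.6.
The total first reaches 63 DD on day 6.

day 6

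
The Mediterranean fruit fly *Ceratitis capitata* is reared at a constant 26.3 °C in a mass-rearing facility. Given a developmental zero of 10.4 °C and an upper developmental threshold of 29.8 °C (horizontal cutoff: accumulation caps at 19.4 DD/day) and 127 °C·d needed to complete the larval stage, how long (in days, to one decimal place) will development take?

8.0 days

Daily accumulation = 26.3 − 10.4 = 15.9 DD/day.
Duration = 127 / 15.9 = 7.987 ≈ 8.0 days.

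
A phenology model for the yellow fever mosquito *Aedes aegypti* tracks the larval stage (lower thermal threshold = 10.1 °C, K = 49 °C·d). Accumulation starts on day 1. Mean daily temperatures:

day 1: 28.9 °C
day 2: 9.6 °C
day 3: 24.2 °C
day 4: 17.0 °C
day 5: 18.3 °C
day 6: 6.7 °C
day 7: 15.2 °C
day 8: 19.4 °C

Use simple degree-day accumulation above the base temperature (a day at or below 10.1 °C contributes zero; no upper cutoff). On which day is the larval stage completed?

day 7

Daily DD above 10.1 °C: 18.8, 0.0, 14.1, 6.9, 8.2, 0.0, 5.1, 9.3.
Cumulative: 18.8, 18.8, 32.9, 39.8, 48.0, 48.0, 53.1, 62.4.
The total first reaches 49 DD on day 7.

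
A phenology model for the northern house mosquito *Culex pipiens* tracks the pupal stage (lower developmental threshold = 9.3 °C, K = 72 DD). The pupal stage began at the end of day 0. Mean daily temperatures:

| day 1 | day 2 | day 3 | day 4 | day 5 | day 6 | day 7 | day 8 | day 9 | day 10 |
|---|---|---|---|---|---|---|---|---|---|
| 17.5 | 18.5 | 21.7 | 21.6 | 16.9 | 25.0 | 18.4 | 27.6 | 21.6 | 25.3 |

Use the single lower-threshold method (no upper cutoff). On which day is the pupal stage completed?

day 7

Daily DD above 9.3 °C: 8.2, 9.2, 12.4, 12.3, 7.6, 15.7, 9.1, 18.3, 12.3, 16.0.
Cumulative: 8.2, 17.4, 29.8, 42.1, 49.7, 65.4, 74.5, 92.8, 105.1, 121.1.
The total first reaches 72 DD on day 7.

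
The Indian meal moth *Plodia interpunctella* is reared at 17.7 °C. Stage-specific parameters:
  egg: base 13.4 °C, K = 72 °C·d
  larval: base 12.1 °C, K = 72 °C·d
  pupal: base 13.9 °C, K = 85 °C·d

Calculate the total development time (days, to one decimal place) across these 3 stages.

52.0 days

egg: 72 / (17.7 − 13.4) = 72 / 4.3 = 16.744 d.
larval: 72 / (17.7 − 12.1) = 72 / 5.6 = 12.857 d.
pupal: 85 / (17.7 − 13.9) = 85 / 3.8 = 22.368 d.
Sum = 51.970 ≈ 52.0 days.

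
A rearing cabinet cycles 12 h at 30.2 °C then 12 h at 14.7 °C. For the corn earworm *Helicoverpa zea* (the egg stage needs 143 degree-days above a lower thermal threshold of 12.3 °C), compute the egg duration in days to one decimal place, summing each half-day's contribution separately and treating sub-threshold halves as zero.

Day half: max(0, 30.2 − 12.3) × 0.5 = 17.9 × 0.5 = 8.95 DD.
Night half: max(0, 14.7 − 12.3) × 0.5 = 2.4 × 0.5 = 1.20 DD.
Per 24 h: 10.15 DD/day.
Duration = 143 / 10.15 = 14.089 ≈ 14.1 days.

14.1 days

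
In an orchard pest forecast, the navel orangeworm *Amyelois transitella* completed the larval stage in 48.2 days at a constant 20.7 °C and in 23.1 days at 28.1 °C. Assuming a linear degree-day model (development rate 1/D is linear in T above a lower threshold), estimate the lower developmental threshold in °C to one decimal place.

Equal thermal constants: D₁(T₁ − T_b) = D₂(T₂ − T_b).
48.2·(20.7 − T_b) = 23.1·(28.1 − T_b)
T_b = (48.2·20.7 − 23.1·28.1) / (48.2 − 23.1) = 348.63 / 25.1 = 13.890 °C ≈ 13.9 °C.

13.9 °C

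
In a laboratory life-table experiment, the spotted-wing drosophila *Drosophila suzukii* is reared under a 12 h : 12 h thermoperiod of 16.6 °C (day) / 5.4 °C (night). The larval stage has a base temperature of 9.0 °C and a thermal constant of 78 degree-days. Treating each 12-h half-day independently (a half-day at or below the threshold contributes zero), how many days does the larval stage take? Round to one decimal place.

Day half: max(0, 16.6 − 9.0) × 0.5 = 7.6 × 0.5 = 3.80 DD.
Night half: max(0, 5.4 − 9.0) × 0.5 = 0.0 × 0.5 = 0.00 DD.
Per 24 h: 3.80 DD/day.
Duration = 78 / 3.80 = 20.526 ≈ 20.5 days.

20.5 days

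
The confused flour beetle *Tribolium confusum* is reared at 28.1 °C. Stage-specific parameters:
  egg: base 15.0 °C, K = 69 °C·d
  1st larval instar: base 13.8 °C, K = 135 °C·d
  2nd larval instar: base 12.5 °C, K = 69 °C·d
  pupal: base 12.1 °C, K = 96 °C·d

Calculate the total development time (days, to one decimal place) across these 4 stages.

25.1 days

egg: 69 / (28.1 − 15.0) = 69 / 13.1 = 5.267 d.
1st larval instar: 135 / (28.1 − 13.8) = 135 / 14.3 = 9.441 d.
2nd larval instar: 69 / (28.1 − 12.5) = 69 / 15.6 = 4.423 d.
pupal: 96 / (28.1 − 12.1) = 96 / 16.0 = 6.000 d.
Sum = 25.131 ≈ 25.1 days.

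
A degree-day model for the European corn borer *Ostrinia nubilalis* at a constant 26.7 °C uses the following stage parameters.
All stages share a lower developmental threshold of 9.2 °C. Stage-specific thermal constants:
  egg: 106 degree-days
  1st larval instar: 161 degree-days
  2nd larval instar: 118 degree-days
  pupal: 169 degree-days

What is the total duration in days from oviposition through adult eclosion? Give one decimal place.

Daily accumulation at 26.7 °C = 26.7 − 9.2 = 17.5 DD/day.
Total K = 106 + 161 + 118 + 169 = 554 DD.
Total duration = 554 / 17.5 = 31.657 ≈ 31.7 days.

31.7 days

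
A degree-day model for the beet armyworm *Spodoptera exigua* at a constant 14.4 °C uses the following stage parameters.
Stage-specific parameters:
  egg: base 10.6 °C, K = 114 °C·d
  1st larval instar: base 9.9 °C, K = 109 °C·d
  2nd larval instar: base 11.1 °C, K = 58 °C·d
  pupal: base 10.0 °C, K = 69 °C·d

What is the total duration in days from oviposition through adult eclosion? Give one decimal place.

egg: 114 / (14.4 − 10.6) = 114 / 3.8 = 30.000 d.
1st larval instar: 109 / (14.4 − 9.9) = 109 / 4.5 = 24.222 d.
2nd larval instar: 58 / (14.4 − 11.1) = 58 / 3.3 = 17.576 d.
pupal: 69 / (14.4 − 10.0) = 69 / 4.4 = 15.682 d.
Sum = 87.480 ≈ 87.5 days.

87.5 days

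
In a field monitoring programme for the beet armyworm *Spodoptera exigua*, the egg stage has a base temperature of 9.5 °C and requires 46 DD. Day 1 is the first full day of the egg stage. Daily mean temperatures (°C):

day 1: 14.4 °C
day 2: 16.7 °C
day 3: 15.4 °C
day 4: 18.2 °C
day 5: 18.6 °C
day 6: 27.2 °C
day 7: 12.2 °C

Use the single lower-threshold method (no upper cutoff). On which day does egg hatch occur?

day 6

Daily DD above 9.5 °C: 4.9, 7.2, 5.9, 8.7, 9.1, 17.7, 2.7.
Cumulative: 4.9, 12.1, 18.0, 26.7, 35.8, 53.5, 56.2.
The total first reaches 46 DD on day 6.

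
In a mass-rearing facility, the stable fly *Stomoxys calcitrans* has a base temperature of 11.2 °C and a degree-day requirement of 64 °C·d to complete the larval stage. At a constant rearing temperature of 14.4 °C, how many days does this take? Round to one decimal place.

Daily accumulation = 14.4 − 11.2 = 3.2 DD/day.
Duration = 64 / 3.2 = 20.000 ≈ 20.0 days.

20.0 days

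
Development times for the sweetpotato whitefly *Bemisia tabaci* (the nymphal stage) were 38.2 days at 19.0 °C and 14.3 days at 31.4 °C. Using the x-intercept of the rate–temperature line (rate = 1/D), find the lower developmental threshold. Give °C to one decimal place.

Linear rate model ⇒ the product D·(T − T_b) is constant across temperatures.
38.2·(19.0 − T_b) = 14.3·(31.4 − T_b)
T_b = (38.2·19.0 − 14.3·31.4) / (38.2 − 14.3) = 276.78 / 23.9 = 11.581 °C ≈ 11.6 °C.

11.6 °C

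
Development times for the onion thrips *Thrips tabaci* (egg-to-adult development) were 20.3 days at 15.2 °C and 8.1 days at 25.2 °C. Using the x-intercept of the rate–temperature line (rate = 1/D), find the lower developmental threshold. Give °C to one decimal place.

Equal thermal constants: D₁(T₁ − T_b) = D₂(T₂ − T_b).
20.3·(15.2 − T_b) = 8.1·(25.2 − T_b)
T_b = (20.3·15.2 − 8.1·25.2) / (20.3 − 8.1) = 104.44 / 12.2 = 8.561 °C ≈ 8.6 °C.

8.6 °C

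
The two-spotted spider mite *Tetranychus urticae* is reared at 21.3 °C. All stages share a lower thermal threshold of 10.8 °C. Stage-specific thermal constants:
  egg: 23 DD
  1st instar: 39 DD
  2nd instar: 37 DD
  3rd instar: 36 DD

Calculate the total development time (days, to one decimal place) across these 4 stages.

Daily accumulation at 21.3 °C = 21.3 − 10.8 = 10.5 DD/day.
Total K = 23 + 39 + 37 + 36 = 135 DD.
Total duration = 135 / 10.5 = 12.857 ≈ 12.9 days.

12.9 days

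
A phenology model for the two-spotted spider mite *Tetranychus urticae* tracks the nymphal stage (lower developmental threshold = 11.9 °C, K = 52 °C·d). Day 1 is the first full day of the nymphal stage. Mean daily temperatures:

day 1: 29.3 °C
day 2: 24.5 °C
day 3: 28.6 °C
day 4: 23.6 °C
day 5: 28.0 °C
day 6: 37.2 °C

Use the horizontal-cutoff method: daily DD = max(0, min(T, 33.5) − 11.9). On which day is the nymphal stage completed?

Daily DD above 11.9 °C (capped at 21.6): 17.4, 12.6, 16.7, 11.7, 16.1, 21.6.
Cumulative: 17.4, 30.0, 46.7, 58.4, 74.5, 96.1.
The total first reaches 52 DD on day 4.

day 4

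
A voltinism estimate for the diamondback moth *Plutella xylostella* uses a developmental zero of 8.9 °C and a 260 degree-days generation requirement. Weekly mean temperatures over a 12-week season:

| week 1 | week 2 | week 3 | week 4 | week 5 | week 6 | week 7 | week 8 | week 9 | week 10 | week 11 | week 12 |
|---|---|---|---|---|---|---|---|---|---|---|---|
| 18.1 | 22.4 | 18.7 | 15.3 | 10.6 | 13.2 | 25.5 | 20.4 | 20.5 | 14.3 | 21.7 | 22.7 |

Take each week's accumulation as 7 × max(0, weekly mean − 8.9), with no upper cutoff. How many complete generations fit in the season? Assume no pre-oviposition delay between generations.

Weekly DD (7 × max(0, T̄ − 8.9)): 64.4, 94.5, 68.6, 44.8, 11.9, 30.1, 116.2, 80.5, 81.2, 37.8, 89.6, 96.6.
Season total = 816.2 DD.
Complete generations = ⌊816.2 / 260⌋ = 3.

3 generations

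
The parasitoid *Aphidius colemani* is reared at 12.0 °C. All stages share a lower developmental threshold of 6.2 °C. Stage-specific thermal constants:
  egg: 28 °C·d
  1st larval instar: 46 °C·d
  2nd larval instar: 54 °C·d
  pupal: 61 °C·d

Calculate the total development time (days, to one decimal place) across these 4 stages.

Daily accumulation at 12.0 °C = 12.0 − 6.2 = 5.8 DD/day.
Total K = 28 + 46 + 54 + 61 = 189 DD.
Total duration = 189 / 5.8 = 32.586 ≈ 32.6 days.

32.6 days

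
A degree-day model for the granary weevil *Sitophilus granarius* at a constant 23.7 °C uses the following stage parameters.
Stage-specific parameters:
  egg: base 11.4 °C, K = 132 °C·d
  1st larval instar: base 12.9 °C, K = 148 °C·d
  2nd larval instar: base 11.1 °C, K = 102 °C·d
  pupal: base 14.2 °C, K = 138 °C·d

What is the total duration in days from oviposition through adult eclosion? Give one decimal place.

47.1 days

egg: 132 / (23.7 − 11.4) = 132 / 12.3 = 10.732 d.
1st larval instar: 148 / (23.7 − 12.9) = 148 / 10.8 = 13.704 d.
2nd larval instar: 102 / (23.7 − 11.1) = 102 / 12.6 = 8.095 d.
pupal: 138 / (23.7 − 14.2) = 138 / 9.5 = 14.526 d.
Sum = 47.057 ≈ 47.1 days.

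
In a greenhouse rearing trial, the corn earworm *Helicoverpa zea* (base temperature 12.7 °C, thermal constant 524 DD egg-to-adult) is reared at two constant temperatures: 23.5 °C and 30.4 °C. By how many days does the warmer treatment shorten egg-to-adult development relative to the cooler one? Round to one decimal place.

At 23.5 °C: 524 / (23.5 − 12.7) = 524 / 10.8 = 48.519 d.
At 30.4 °C: 524 / (30.4 − 12.7) = 524 / 17.7 = 29.605 d.
Difference = |48.519 − 29.605| = 18.914 ≈ 18.9 days.

18.9 days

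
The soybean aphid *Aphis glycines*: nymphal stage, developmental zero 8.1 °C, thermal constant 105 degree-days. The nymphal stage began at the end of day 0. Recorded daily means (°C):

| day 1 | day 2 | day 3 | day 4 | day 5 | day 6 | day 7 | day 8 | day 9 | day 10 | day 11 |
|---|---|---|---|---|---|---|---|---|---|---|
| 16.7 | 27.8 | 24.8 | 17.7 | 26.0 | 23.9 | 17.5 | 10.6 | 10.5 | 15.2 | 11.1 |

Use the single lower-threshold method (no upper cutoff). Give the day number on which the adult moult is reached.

Daily DD above 8.1 °C: 8.6, 19.7, 16.7, 9.6, 17.9, 15.8, 9.4, 2.5, 2.4, 7.1, 3.0.
Cumulative: 8.6, 28.3, 45.0, 54.6, 72.5, 88.3, 97.7, 100.2, 102.6, 109.7, 112.7.
The total first reaches 105 DD on day 10.

day 10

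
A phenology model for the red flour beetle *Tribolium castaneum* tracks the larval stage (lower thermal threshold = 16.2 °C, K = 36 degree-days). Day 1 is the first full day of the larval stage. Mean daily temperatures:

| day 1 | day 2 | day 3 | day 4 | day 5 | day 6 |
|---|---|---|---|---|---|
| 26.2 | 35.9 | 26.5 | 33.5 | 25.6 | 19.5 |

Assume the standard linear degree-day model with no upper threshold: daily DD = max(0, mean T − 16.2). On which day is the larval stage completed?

day 3

Daily DD above 16.2 °C: 10.0, 19.7, 10.3, 17.3, 9.4, 3.3.
Cumulative: 10.0, 29.7, 40.0, 57.3, 66.7, 70.0.
The total first reaches 36 DD on day 3.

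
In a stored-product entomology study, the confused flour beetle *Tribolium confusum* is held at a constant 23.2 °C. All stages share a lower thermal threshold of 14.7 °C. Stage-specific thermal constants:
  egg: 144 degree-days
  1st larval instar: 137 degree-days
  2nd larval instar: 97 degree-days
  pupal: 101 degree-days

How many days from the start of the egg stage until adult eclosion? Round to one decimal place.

Daily accumulation at 23.2 °C = 23.2 − 14.7 = 8.5 DD/day.
Total K = 144 + 137 + 97 + 101 = 479 DD.
Total duration = 479 / 8.5 = 56.353 ≈ 56.4 days.

56.4 days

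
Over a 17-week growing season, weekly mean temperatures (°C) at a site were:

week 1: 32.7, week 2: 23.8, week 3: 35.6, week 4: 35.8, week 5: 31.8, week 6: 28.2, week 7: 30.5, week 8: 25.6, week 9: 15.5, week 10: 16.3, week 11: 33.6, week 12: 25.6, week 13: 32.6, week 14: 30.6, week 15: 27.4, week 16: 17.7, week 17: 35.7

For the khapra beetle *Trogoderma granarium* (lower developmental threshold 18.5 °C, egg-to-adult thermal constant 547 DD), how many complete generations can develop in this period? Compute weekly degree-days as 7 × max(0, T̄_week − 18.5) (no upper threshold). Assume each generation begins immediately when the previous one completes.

Weekly DD (7 × max(0, T̄ − 18.5)): 99.4, 37.1, 119.7, 121.1, 93.1, 67.9, 84.0, 49.7, 0.0, 0.0, 105.7, 49.7, 98.7, 84.7, 62.3, 0.0, 120.4.
Season total = 1193.5 DD.
Complete generations = ⌊1193.5 / 547⌋ = 2.

2 generations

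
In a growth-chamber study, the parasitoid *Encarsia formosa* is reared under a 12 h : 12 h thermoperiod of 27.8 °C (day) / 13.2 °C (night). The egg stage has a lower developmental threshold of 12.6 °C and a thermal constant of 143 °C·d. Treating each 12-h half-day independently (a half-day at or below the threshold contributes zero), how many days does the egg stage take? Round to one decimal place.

Day half: max(0, 27.8 − 12.6) × 0.5 = 15.2 × 0.5 = 7.60 DD.
Night half: max(0, 13.2 − 12.6) × 0.5 = 0.6 × 0.5 = 0.30 DD.
Per 24 h: 7.90 DD/day.
Duration = 143 / 7.90 = 18.101 ≈ 18.1 days.

18.1 days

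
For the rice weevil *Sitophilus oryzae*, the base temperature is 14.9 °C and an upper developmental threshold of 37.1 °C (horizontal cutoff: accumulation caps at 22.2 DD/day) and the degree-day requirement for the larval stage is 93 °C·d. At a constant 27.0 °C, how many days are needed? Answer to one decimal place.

Daily accumulation = 27.0 − 14.9 = 12.1 DD/day.
Duration = 93 / 12.1 = 7.686 ≈ 7.7 days.

7.7 days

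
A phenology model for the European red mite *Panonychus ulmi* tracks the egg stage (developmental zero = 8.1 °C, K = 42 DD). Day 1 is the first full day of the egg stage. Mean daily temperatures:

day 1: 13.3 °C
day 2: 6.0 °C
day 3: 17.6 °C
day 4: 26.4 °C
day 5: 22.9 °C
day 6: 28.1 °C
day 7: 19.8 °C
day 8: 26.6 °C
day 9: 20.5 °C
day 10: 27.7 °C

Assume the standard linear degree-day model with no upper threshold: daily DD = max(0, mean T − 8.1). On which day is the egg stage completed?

day 5

Daily DD above 8.1 °C: 5.2, 0.0, 9.5, 18.3, 14.8, 20.0, 11.7, 18.5, 12.4, 19.6.
Cumulative: 5.2, 5.2, 14.7, 33.0, 47.8, 67.8, 79.5, 98.0, 110.4, 130.0.
The total first reaches 42 DD on day 5.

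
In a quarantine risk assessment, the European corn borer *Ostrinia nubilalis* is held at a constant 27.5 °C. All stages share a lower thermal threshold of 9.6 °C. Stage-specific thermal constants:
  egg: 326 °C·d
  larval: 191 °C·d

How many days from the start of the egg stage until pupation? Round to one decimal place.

Daily accumulation at 27.5 °C = 27.5 − 9.6 = 17.9 DD/day.
Total K = 326 + 191 = 517 DD.
Total duration = 517 / 17.9 = 28.883 ≈ 28.9 days.

28.9 days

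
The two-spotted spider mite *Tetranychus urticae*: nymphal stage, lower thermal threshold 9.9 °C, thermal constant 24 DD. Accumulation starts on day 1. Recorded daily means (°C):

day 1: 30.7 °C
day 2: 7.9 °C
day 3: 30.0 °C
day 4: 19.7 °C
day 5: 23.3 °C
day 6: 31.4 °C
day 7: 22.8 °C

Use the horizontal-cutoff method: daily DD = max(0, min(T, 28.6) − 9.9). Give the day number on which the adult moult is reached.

Daily DD above 9.9 °C (capped at 18.7): 18.7, 0.0, 18.7, 9.8, 13.4, 18.7, 12.9.
Cumulative: 18.7, 18.7, 37.4, 47.2, 60.6, 79.3, 92.2.
The total first reaches 24 DD on day 3.

day 3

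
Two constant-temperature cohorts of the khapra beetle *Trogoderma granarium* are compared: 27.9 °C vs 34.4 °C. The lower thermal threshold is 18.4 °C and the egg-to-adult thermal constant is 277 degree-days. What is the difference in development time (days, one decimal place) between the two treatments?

11.8 days

At 27.9 °C: 277 / (27.9 − 18.4) = 277 / 9.5 = 29.158 d.
At 34.4 °C: 277 / (34.4 − 18.4) = 277 / 16.0 = 17.312 d.
Difference = |29.158 − 17.312| = 11.845 ≈ 11.8 days.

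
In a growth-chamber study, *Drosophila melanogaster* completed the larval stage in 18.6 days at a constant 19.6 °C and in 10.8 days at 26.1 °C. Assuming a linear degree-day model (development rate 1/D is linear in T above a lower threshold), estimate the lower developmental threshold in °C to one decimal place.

Linear rate model ⇒ the product D·(T − T_b) is constant across temperatures.
18.6·(19.6 − T_b) = 10.8·(26.1 − T_b)
T_b = (18.6·19.6 − 10.8·26.1) / (18.6 − 10.8) = 82.68 / 7.8 = 10.600 °C ≈ 10.6 °C.

10.6 °C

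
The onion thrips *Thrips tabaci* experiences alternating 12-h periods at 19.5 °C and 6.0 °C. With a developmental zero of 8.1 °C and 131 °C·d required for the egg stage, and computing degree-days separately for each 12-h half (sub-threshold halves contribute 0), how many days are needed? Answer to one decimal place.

23.0 days

Day half: max(0, 19.5 − 8.1) × 0.5 = 11.4 × 0.5 = 5.70 DD.
Night half: max(0, 6.0 − 8.1) × 0.5 = 0.0 × 0.5 = 0.00 DD.
Per 24 h: 5.70 DD/day.
Duration = 131 / 5.70 = 22.982 ≈ 23.0 days.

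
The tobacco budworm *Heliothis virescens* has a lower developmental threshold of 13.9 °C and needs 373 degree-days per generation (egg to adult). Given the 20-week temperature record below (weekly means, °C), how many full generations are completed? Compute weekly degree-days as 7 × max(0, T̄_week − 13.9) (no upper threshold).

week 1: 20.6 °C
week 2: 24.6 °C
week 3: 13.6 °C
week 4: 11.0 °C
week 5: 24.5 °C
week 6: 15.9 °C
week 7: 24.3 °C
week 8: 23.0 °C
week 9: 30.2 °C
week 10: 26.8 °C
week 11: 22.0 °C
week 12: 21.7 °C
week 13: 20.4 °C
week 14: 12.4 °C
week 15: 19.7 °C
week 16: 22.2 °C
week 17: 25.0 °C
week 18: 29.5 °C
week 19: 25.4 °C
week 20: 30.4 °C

3 generations

Weekly DD (7 × max(0, T̄ − 13.9)): 46.9, 74.9, 0.0, 0.0, 74.2, 14.0, 72.8, 63.7, 114.1, 90.3, 56.7, 54.6, 45.5, 0.0, 40.6, 58.1, 77.7, 109.2, 80.5, 115.5.
Season total = 1189.3 DD.
Complete generations = ⌊1189.3 / 373⌋ = 3.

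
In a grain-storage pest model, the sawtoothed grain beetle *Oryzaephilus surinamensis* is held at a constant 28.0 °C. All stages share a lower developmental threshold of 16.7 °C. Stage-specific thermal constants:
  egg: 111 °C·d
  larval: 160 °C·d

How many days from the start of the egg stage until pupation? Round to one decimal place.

Daily accumulation at 28.0 °C = 28.0 − 16.7 = 11.3 DD/day.
Total K = 111 + 160 = 271 DD.
Total duration = 271 / 11.3 = 23.982 ≈ 24.0 days.

24.0 days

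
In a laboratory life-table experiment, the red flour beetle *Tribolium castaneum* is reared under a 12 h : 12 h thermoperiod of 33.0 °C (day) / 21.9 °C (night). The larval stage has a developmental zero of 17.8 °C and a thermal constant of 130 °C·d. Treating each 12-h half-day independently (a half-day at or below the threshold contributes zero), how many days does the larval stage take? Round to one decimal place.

Day half: max(0, 33.0 − 17.8) × 0.5 = 15.2 × 0.5 = 7.60 DD.
Night half: max(0, 21.9 − 17.8) × 0.5 = 4.1 × 0.5 = 2.05 DD.
Per 24 h: 9.65 DD/day.
Duration = 130 / 9.65 = 13.472 ≈ 13.5 days.

13.5 days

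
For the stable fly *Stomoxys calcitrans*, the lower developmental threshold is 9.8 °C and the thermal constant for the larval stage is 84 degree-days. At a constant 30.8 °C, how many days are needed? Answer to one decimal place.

4.0 days

Daily accumulation = 30.8 − 9.8 = 21.0 DD/day.
Duration = 84 / 21.0 = 4.000 ≈ 4.0 days.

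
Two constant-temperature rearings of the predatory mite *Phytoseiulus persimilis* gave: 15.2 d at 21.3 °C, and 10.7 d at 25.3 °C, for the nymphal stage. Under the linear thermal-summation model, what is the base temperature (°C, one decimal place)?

Linear rate model ⇒ the product D·(T − T_b) is constant across temperatures.
15.2·(21.3 − T_b) = 10.7·(25.3 − T_b)
T_b = (15.2·21.3 − 10.7·25.3) / (15.2 − 10.7) = 53.05 / 4.5 = 11.789 °C ≈ 11.8 °C.

11.8 °C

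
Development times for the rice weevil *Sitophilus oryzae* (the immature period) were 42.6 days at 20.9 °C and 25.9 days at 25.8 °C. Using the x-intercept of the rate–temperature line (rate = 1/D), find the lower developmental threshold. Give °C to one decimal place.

Equal thermal constants: D₁(T₁ − T_b) = D₂(T₂ − T_b).
42.6·(20.9 − T_b) = 25.9·(25.8 − T_b)
T_b = (42.6·20.9 − 25.9·25.8) / (42.6 − 25.9) = 222.12 / 16.7 = 13.301 °C ≈ 13.3 °C.

13.3 °C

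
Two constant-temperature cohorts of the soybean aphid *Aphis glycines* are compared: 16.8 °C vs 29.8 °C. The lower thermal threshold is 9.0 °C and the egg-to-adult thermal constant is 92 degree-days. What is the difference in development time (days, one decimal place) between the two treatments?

At 16.8 °C: 92 / (16.8 − 9.0) = 92 / 7.8 = 11.795 d.
At 29.8 °C: 92 / (29.8 − 9.0) = 92 / 20.8 = 4.423 d.
Difference = |11.795 − 4.423| = 7.372 ≈ 7.4 days.

7.4 days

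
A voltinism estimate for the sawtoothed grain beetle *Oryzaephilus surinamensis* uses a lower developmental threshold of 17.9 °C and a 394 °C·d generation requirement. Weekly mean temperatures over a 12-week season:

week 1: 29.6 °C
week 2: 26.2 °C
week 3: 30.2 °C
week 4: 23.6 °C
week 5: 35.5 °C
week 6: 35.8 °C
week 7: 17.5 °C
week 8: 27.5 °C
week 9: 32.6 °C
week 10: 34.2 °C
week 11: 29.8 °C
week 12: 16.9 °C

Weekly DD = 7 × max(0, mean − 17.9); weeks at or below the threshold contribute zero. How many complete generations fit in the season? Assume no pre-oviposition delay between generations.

2 generations

Weekly DD (7 × max(0, T̄ − 17.9)): 81.9, 58.1, 86.1, 39.9, 123.2, 125.3, 0.0, 67.2, 102.9, 114.1, 83.3, 0.0.
Season total = 882.0 DD.
Complete generations = ⌊882.0 / 394⌋ = 2.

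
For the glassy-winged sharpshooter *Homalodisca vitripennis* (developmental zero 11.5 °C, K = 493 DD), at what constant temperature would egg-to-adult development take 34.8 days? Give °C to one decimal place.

Required daily accumulation = 493 / 34.8 = 14.167 DD/day.
T = T_base + 14.167 = 11.5 + 14.167 = 25.667 ≈ 25.7 °C.

25.7 °C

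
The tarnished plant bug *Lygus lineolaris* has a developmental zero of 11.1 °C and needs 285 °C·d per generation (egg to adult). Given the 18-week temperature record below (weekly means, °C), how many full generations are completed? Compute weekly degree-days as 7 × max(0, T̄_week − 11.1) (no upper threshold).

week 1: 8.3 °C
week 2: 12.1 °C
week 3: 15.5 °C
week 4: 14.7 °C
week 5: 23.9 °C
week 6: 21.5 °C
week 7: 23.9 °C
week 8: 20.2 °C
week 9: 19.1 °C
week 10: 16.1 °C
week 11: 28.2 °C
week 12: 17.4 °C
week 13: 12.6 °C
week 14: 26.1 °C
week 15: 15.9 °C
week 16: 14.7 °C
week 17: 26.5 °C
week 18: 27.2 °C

3 generations

Weekly DD (7 × max(0, T̄ − 11.1)): 0.0, 7.0, 30.8, 25.2, 89.6, 72.8, 89.6, 63.7, 56.0, 35.0, 119.7, 44.1, 10.5, 105.0, 33.6, 25.2, 107.8, 112.7.
Season total = 1028.3 DD.
Complete generations = ⌊1028.3 / 285⌋ = 3.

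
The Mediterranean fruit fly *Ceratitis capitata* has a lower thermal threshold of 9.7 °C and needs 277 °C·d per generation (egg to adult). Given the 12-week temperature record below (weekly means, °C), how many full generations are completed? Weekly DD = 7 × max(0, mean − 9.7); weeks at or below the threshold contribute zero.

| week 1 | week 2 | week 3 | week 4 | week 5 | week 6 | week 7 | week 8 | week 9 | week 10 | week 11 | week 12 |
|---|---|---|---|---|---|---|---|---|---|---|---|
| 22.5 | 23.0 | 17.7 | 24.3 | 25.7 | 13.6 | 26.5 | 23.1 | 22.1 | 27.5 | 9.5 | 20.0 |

3 generations

Weekly DD (7 × max(0, T̄ − 9.7)): 89.6, 93.1, 56.0, 102.2, 112.0, 27.3, 117.6, 93.8, 86.8, 124.6, 0.0, 72.1.
Season total = 975.1 DD.
Complete generations = ⌊975.1 / 277⌋ = 3.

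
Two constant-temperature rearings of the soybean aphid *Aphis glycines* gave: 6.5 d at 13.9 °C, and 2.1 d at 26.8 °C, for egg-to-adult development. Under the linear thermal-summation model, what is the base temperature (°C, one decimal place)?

7.7 °C

Equal thermal constants: D₁(T₁ − T_b) = D₂(T₂ − T_b).
6.5·(13.9 − T_b) = 2.1·(26.8 − T_b)
T_b = (6.5·13.9 − 2.1·26.8) / (6.5 − 2.1) = 34.07 / 4.4 = 7.743 °C ≈ 7.7 °C.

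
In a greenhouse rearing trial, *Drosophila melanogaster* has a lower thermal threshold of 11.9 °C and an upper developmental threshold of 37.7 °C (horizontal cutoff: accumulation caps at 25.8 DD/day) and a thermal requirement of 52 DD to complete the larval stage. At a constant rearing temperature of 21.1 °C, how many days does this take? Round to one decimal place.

Daily accumulation = 21.1 − 11.9 = 9.2 DD/day.
Duration = 52 / 9.2 = 5.652 ≈ 5.7 days.

5.7 days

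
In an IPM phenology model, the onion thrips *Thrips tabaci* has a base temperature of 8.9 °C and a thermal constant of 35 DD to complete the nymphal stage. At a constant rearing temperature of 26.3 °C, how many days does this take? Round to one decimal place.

Daily accumulation = 26.3 − 8.9 = 17.4 DD/day.
Duration = 35 / 17.4 = 2.011 ≈ 2.0 days.

2.0 days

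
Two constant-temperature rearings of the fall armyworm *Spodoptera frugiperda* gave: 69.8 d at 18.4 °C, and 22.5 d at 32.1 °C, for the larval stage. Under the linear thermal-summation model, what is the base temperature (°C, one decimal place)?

Equal thermal constants: D₁(T₁ − T_b) = D₂(T₂ − T_b).
69.8·(18.4 − T_b) = 22.5·(32.1 − T_b)
T_b = (69.8·18.4 − 22.5·32.1) / (69.8 − 22.5) = 562.07 / 47.3 = 11.883 °C ≈ 11.9 °C.

11.9 °C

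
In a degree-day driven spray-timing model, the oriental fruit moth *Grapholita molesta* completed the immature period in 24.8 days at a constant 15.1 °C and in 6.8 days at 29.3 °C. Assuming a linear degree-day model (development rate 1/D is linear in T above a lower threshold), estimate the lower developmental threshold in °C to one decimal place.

9.7 °C

Linear rate model ⇒ the product D·(T − T_b) is constant across temperatures.
24.8·(15.1 − T_b) = 6.8·(29.3 − T_b)
T_b = (24.8·15.1 − 6.8·29.3) / (24.8 − 6.8) = 175.24 / 18.0 = 9.736 °C ≈ 9.7 °C.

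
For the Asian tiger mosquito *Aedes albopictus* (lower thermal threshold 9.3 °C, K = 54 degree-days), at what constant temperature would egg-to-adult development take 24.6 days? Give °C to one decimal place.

Required daily accumulation = 54 / 24.6 = 2.195 DD/day.
T = T_base + 2.195 = 9.3 + 2.195 = 11.495 ≈ 11.5 °C.

11.5 °C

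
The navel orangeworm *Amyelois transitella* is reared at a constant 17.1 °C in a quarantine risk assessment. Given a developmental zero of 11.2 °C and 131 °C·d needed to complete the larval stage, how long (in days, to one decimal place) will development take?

22.2 days

Daily accumulation = 17.1 − 11.2 = 5.9 DD/day.
Duration = 131 / 5.9 = 22.203 ≈ 22.2 days.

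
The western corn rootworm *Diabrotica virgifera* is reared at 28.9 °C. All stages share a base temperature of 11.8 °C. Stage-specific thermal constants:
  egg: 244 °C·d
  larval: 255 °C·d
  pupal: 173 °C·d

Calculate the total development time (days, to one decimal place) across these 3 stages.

39.3 days

Daily accumulation at 28.9 °C = 28.9 − 11.8 = 17.1 DD/day.
Total K = 244 + 255 + 173 = 672 DD.
Total duration = 672 / 17.1 = 39.298 ≈ 39.3 days.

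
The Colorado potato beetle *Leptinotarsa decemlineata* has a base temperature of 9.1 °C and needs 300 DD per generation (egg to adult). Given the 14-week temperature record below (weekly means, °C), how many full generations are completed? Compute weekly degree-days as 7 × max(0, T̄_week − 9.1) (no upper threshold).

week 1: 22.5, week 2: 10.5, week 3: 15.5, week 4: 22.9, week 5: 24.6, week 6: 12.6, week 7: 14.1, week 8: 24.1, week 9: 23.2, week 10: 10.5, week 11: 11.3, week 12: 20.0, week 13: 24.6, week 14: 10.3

Weekly DD (7 × max(0, T̄ − 9.1)): 93.8, 9.8, 44.8, 96.6, 108.5, 24.5, 35.0, 105.0, 98.7, 9.8, 15.4, 76.3, 108.5, 8.4.
Season total = 835.1 DD.
Complete generations = ⌊835.1 / 300⌋ = 2.

2 generations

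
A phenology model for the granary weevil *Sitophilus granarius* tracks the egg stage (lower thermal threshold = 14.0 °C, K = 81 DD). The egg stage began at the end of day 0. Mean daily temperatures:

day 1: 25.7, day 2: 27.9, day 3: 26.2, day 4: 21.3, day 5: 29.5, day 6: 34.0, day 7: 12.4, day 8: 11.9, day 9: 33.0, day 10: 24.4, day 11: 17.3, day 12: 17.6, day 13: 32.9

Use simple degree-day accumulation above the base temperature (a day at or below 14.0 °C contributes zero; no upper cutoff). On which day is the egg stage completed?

day 9

Daily DD above 14.0 °C: 11.7, 13.9, 12.2, 7.3, 15.5, 20.0, 0.0, 0.0, 19.0, 10.4, 3.3, 3.6, 18.9.
Cumulative: 11.7, 25.6, 37.8, 45.1, 60.6, 80.6, 80.6, 80.6, 99.6, 110.0, 113.3, 116.9, 135.8.
The total first reaches 81 DD on day 9.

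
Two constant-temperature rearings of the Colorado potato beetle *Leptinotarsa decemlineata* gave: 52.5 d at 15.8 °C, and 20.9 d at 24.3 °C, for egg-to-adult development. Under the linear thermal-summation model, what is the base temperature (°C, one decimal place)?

Linear rate model ⇒ the product D·(T − T_b) is constant across temperatures.
52.5·(15.8 − T_b) = 20.9·(24.3 − T_b)
T_b = (52.5·15.8 − 20.9·24.3) / (52.5 − 20.9) = 321.63 / 31.6 = 10.178 °C ≈ 10.2 °C.

10.2 °C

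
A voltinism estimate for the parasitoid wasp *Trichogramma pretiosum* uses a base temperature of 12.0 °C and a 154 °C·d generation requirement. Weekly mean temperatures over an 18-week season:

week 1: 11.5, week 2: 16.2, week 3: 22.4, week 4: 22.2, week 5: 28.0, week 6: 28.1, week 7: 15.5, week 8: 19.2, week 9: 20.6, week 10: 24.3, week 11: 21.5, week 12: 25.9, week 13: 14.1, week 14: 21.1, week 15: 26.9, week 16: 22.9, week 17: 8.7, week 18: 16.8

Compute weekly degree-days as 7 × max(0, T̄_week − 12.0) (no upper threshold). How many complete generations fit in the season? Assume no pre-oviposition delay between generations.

Weekly DD (7 × max(0, T̄ − 12.0)): 0.0, 29.4, 72.8, 71.4, 112.0, 112.7, 24.5, 50.4, 60.2, 86.1, 66.5, 97.3, 14.7, 63.7, 104.3, 76.3, 0.0, 33.6.
Season total = 1075.9 DD.
Complete generations = ⌊1075.9 / 154⌋ = 6.

6 generations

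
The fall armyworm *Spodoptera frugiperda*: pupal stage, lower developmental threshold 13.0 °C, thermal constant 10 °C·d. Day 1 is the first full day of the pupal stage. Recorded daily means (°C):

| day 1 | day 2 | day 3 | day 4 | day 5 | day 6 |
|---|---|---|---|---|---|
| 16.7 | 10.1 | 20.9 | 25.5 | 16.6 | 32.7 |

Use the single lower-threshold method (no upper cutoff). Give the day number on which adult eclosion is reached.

Daily DD above 13.0 °C: 3.7, 0.0, 7.9, 12.5, 3.6, 19.7.
Cumulative: 3.7, 3.7, 11.6, 24.1, 27.7, 47.4.
The total first reaches 10 DD on day 3.

day 3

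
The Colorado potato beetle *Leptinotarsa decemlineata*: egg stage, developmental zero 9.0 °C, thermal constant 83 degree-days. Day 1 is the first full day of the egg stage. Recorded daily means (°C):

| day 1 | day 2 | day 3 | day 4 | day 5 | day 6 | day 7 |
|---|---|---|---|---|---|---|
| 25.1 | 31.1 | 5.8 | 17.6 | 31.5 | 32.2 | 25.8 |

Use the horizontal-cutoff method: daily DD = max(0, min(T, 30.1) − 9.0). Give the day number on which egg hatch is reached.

day 6

Daily DD above 9.0 °C (capped at 21.1): 16.1, 21.1, 0.0, 8.6, 21.1, 21.1, 16.8.
Cumulative: 16.1, 37.2, 37.2, 45.8, 66.9, 88.0, 104.8.
The total first reaches 83 DD on day 6.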